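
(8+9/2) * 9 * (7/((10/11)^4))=922383/800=1152.98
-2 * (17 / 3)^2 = -578 / 9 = -64.22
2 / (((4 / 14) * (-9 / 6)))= -14 / 3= -4.67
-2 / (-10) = 1 / 5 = 0.20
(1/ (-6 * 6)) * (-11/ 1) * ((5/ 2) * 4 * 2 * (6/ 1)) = 110/ 3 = 36.67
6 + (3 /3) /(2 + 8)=61 /10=6.10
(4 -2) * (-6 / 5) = -12 / 5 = -2.40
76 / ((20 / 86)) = 1634 / 5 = 326.80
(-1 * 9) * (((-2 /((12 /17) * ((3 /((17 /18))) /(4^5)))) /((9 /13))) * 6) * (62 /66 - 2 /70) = 64890.50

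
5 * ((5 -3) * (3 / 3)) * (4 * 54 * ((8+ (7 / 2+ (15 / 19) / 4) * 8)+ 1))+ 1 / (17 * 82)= 2207092339 / 26486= 83330.53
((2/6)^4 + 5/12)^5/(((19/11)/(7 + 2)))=570777291689/7537653033984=0.08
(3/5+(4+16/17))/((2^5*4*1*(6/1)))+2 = 2.01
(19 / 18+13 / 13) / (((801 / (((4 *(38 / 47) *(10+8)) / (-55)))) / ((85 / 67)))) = -95608 / 27745839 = -0.00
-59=-59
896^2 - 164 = 802652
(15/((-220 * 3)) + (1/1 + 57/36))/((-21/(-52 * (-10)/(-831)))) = 43940/575883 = 0.08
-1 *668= -668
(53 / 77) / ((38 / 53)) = 2809 / 2926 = 0.96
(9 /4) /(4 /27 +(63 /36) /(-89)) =21627 /1235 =17.51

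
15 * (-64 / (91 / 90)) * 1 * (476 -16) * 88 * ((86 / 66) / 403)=-4557312000 / 36673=-124268.86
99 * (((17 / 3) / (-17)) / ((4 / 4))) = -33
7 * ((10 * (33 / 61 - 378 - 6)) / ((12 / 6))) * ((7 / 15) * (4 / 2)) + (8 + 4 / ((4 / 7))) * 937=93249 / 61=1528.67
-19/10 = -1.90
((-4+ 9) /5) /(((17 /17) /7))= 7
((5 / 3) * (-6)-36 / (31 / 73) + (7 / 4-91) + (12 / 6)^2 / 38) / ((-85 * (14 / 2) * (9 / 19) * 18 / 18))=25489 / 39060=0.65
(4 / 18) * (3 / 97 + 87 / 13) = 1884 / 1261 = 1.49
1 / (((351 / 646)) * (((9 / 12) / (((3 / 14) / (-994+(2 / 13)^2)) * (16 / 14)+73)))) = 258774501704 / 1444561209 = 179.14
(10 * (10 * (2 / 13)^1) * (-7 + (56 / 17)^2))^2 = 49550760000 / 14115049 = 3510.49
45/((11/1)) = 45/11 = 4.09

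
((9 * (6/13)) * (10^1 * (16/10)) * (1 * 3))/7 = 2592/91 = 28.48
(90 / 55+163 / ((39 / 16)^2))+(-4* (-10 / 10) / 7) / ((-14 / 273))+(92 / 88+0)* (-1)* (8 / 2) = 1609922 / 117117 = 13.75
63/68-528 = -35841/68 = -527.07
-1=-1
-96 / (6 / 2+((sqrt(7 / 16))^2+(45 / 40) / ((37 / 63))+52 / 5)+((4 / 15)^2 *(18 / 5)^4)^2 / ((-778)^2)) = -699859625000000000 / 114844604095529091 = -6.09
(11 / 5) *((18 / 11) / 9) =2 / 5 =0.40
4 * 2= 8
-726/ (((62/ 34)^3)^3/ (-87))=7490247455303514/ 26439622160671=283.30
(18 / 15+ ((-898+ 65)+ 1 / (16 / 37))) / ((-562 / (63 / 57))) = 1393539 / 854240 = 1.63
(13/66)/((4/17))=221/264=0.84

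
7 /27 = 0.26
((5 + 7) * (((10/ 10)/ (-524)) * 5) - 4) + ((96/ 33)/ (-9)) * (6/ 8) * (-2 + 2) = -4.11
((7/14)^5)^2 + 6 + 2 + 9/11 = 99339/11264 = 8.82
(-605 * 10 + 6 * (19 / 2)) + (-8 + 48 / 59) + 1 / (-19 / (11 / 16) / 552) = -13497199 / 2242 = -6020.16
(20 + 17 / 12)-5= 197 / 12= 16.42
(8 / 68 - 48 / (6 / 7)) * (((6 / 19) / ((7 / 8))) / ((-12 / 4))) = 800 / 119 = 6.72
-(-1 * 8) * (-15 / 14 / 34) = -30 / 119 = -0.25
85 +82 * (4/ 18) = 929/ 9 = 103.22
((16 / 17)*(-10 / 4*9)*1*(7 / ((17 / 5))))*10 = -126000 / 289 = -435.99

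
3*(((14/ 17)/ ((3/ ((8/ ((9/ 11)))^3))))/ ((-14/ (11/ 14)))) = -3748096/ 86751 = -43.21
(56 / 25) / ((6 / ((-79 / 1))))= -2212 / 75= -29.49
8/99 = 0.08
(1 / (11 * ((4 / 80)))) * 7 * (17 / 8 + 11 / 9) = 8435 / 198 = 42.60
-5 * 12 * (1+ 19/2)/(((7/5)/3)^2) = -20250/7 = -2892.86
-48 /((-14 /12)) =288 /7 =41.14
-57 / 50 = -1.14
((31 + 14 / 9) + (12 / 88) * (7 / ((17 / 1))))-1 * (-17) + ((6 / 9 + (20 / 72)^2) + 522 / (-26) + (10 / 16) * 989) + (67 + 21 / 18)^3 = 249996689311 / 787644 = 317398.07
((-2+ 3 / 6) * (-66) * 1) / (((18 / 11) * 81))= 121 / 162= 0.75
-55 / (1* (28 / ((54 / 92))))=-1485 / 1288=-1.15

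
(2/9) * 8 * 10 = 160/9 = 17.78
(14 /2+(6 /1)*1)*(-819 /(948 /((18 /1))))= -31941 /158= -202.16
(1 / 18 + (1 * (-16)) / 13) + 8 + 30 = 8617 / 234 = 36.82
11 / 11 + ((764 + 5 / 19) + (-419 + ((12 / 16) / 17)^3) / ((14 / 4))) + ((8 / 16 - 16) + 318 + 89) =21684410353 / 20909728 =1037.05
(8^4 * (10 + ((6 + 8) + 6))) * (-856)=-105185280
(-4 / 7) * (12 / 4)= -12 / 7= -1.71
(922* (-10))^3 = -783777448000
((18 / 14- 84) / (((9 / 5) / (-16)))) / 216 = 1930 / 567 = 3.40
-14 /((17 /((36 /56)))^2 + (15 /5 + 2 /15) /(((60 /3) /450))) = -2268 /124709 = -0.02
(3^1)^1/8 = 3/8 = 0.38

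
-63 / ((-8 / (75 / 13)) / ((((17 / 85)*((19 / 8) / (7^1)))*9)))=23085 / 832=27.75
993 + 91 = 1084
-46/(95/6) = -276/95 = -2.91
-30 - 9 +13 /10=-377 /10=-37.70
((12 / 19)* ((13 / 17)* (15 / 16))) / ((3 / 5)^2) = 1.26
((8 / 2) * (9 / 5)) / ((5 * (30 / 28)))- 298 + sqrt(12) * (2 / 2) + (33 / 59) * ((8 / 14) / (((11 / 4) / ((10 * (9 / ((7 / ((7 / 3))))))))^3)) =2 * sqrt(3) + 738901214 / 6246625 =121.75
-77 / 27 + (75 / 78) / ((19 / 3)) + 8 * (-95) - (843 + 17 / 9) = -1607.59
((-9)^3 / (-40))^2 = 531441 / 1600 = 332.15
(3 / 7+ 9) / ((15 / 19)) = 418 / 35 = 11.94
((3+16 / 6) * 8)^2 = 18496 / 9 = 2055.11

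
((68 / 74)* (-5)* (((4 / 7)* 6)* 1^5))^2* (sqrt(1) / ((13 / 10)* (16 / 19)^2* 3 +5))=30046752000 / 940274377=31.96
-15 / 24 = -5 / 8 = -0.62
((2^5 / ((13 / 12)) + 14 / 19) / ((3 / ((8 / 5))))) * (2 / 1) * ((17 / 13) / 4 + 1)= 687976 / 16055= 42.85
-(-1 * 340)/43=340/43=7.91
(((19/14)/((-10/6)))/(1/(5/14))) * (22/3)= -209/98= -2.13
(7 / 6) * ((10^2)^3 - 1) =2333331 / 2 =1166665.50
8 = 8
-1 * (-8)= 8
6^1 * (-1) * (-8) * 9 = 432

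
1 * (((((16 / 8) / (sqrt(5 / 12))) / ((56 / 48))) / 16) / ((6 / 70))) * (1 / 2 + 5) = 11 * sqrt(15) / 4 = 10.65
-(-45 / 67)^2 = -2025 / 4489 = -0.45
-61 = -61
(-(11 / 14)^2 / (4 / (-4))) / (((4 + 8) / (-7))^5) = -41503 / 995328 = -0.04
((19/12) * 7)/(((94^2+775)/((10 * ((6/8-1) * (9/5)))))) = -57/10984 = -0.01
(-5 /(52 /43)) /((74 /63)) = -13545 /3848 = -3.52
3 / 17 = 0.18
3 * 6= 18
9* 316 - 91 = 2753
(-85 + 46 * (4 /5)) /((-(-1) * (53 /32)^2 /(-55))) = 2714624 /2809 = 966.40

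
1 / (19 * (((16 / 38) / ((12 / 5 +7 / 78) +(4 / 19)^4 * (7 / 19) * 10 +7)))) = 9171031199 / 7725428880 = 1.19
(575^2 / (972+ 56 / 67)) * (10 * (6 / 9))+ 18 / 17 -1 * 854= 234815375 / 166209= 1412.77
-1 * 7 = -7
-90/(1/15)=-1350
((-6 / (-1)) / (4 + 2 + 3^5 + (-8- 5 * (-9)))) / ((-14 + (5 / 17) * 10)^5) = -4259571 / 33583448065024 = -0.00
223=223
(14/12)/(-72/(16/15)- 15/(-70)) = -0.02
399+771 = 1170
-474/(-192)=79/32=2.47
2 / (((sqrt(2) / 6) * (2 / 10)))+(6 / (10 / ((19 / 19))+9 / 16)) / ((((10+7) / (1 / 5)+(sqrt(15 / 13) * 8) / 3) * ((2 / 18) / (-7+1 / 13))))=-3965760 / 9513179+124416 * sqrt(195) / 123671327+30 * sqrt(2)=42.02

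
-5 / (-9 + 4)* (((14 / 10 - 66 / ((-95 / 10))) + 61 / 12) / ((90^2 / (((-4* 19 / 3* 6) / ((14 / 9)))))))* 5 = -15311 / 18900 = -0.81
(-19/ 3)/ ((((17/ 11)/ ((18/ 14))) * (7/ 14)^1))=-1254/ 119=-10.54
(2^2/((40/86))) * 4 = 34.40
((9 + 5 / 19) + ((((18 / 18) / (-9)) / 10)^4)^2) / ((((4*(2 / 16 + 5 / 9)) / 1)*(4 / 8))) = 757622289600000019 / 111323603475000000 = 6.81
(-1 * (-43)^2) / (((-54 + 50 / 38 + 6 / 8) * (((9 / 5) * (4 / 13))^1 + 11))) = 9134060 / 2964197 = 3.08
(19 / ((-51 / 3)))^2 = 361 / 289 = 1.25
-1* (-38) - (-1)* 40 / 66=1274 / 33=38.61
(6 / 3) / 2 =1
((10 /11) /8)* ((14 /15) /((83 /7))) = 49 /5478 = 0.01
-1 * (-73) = 73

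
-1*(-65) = 65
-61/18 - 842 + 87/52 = -394859/468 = -843.72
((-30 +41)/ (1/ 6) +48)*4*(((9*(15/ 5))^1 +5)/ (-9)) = -4864/ 3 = -1621.33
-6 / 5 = -1.20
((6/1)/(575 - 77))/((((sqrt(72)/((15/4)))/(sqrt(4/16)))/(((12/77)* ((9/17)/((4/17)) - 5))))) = -15* sqrt(2)/18592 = -0.00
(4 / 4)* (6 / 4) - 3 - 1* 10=-11.50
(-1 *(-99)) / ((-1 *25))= -99 / 25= -3.96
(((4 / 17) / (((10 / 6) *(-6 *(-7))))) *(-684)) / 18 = -0.13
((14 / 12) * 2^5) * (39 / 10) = 728 / 5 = 145.60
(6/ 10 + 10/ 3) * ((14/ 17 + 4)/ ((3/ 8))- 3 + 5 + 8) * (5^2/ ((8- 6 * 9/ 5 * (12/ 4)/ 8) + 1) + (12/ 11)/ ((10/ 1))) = 15972716/ 34425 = 463.99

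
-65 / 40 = -13 / 8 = -1.62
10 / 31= 0.32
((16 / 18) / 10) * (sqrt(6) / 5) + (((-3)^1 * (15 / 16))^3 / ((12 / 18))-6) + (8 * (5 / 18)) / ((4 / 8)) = -2575063 / 73728 + 4 * sqrt(6) / 225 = -34.88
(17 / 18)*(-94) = -88.78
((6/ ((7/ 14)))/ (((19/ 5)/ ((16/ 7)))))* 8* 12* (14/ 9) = 20480/ 19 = 1077.89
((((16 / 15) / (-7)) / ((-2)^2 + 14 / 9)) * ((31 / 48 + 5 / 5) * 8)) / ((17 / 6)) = -0.13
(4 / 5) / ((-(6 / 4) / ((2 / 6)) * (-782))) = 4 / 17595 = 0.00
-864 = -864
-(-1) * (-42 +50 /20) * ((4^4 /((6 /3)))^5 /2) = -678604832768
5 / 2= 2.50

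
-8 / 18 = -4 / 9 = -0.44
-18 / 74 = -9 / 37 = -0.24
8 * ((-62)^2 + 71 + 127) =32336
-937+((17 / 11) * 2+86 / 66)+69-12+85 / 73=-2106530 / 2409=-874.44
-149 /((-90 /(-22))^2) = -8.90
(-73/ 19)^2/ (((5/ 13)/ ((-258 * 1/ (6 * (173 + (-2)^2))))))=-9.32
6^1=6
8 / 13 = 0.62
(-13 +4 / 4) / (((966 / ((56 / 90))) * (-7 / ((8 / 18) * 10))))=64 / 13041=0.00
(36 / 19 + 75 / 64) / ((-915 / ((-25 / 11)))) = 565 / 74176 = 0.01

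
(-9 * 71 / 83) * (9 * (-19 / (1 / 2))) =218538 / 83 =2632.99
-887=-887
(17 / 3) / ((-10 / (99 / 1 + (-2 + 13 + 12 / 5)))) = -4777 / 75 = -63.69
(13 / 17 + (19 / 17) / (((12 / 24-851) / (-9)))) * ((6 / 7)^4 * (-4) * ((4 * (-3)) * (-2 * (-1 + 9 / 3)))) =-22993920 / 285719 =-80.48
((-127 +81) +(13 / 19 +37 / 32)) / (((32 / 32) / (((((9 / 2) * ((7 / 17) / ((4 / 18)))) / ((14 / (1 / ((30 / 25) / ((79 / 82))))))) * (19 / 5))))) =-57268917 / 713728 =-80.24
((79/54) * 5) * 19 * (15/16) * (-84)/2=-262675/48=-5472.40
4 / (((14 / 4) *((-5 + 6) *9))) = 8 / 63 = 0.13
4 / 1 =4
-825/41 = -20.12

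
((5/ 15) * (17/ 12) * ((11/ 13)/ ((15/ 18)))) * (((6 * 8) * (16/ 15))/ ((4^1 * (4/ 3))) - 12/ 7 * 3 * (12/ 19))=131648/ 43225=3.05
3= 3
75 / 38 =1.97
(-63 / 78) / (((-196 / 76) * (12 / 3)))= 57 / 728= 0.08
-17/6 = -2.83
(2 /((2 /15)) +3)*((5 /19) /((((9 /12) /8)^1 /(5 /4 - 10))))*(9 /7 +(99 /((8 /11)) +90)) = -1910250 /19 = -100539.47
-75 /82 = -0.91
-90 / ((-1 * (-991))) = -90 / 991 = -0.09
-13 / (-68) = 13 / 68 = 0.19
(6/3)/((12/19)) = 19/6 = 3.17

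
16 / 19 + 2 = 54 / 19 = 2.84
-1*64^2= -4096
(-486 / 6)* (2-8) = 486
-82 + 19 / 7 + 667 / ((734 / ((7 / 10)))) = -4041017 / 51380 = -78.65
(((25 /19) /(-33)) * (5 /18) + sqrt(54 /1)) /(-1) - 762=-8599807 /11286 - 3 * sqrt(6)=-769.34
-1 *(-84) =84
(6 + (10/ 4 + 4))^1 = 25/ 2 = 12.50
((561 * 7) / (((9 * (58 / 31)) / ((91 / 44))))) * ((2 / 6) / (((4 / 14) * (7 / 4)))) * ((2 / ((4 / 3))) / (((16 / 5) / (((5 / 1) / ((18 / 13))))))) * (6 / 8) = 408.22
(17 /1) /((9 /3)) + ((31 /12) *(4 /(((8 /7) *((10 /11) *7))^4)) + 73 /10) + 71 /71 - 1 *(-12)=1063745957 /40960000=25.97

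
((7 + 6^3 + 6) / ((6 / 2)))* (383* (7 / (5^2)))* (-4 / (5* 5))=-2455796 / 1875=-1309.76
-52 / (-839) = 52 / 839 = 0.06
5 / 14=0.36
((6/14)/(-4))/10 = -3/280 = -0.01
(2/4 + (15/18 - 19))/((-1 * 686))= 0.03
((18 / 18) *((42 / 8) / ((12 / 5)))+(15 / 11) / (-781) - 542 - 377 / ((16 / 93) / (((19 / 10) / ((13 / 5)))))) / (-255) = 8.40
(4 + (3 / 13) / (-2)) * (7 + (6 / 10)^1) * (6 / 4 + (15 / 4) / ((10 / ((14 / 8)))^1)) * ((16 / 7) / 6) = 44137 / 1820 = 24.25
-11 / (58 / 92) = -506 / 29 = -17.45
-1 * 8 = -8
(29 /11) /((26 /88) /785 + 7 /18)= 819540 /121007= 6.77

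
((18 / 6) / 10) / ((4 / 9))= 27 / 40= 0.68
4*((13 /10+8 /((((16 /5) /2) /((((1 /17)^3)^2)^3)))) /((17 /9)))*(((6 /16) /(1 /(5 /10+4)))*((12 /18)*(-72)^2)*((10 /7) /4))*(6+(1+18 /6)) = 57339.83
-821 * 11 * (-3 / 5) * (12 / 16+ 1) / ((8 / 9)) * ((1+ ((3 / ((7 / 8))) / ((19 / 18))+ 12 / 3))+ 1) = 29991951 / 304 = 98657.73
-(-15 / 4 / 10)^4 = -81 / 4096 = -0.02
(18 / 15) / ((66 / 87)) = 87 / 55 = 1.58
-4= -4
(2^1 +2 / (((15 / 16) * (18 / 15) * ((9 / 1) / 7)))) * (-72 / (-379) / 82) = 1096 / 139851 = 0.01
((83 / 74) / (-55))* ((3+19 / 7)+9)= -8549 / 28490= -0.30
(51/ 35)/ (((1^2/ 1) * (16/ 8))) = 51/ 70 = 0.73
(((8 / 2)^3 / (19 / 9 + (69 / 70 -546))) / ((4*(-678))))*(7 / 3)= 0.00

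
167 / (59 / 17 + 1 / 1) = 2839 / 76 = 37.36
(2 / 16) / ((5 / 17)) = 17 / 40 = 0.42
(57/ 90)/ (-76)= -1/ 120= -0.01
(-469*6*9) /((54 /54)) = -25326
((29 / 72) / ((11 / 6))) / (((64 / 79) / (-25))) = -57275 / 8448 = -6.78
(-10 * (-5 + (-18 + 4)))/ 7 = 190/ 7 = 27.14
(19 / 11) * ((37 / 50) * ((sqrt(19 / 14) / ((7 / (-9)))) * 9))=-56943 * sqrt(266) / 53900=-17.23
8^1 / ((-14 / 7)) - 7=-11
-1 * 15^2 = -225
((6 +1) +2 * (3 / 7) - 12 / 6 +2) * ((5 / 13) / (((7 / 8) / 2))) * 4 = 17600 / 637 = 27.63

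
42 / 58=21 / 29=0.72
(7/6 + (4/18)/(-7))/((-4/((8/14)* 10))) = -715/441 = -1.62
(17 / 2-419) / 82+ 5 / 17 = -13137 / 2788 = -4.71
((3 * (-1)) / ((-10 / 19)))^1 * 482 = 13737 / 5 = 2747.40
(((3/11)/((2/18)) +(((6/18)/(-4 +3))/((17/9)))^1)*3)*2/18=142/187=0.76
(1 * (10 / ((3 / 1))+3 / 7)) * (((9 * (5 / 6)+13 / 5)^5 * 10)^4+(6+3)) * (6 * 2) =963950131558893791341378892326525710258079 / 17500000000000000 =55082864660508216648078790.00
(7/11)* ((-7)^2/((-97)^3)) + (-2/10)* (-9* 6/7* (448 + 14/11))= 34794743737/50197015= 693.16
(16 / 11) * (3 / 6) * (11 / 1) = 8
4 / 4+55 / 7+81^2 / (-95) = -40037 / 665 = -60.21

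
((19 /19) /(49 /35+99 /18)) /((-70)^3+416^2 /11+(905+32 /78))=-286 /644043217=-0.00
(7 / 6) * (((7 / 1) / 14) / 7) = 1 / 12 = 0.08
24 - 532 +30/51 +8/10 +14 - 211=-59807/85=-703.61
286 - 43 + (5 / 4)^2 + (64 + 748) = 16905 / 16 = 1056.56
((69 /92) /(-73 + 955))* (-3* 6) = -3 /196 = -0.02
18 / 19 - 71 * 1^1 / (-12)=1565 / 228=6.86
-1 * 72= -72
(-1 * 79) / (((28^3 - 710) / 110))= -4345 / 10621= -0.41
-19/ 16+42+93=2141/ 16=133.81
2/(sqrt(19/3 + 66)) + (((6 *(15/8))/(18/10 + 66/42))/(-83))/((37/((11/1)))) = -17325/1449512 + 2 *sqrt(651)/217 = 0.22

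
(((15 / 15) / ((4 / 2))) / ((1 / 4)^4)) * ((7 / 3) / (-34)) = -448 / 51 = -8.78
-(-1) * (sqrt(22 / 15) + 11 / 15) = 11 / 15 + sqrt(330) / 15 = 1.94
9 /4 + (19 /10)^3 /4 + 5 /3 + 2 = 91577 /12000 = 7.63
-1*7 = -7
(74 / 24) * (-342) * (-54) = 56943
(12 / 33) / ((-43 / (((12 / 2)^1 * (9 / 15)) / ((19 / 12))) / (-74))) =63936 / 44935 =1.42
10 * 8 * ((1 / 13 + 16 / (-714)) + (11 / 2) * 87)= 177677720 / 4641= 38284.36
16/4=4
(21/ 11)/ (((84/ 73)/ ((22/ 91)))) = 73/ 182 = 0.40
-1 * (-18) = 18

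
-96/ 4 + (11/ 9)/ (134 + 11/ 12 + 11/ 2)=-121276/ 5055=-23.99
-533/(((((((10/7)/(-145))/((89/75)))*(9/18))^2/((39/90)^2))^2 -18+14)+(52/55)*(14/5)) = 446043782800999632456782575/1132036746845769787041732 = 394.02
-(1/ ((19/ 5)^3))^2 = -15625/ 47045881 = -0.00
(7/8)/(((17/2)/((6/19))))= 21/646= 0.03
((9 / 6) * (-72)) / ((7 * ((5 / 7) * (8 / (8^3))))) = -6912 / 5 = -1382.40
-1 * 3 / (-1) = 3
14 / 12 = 1.17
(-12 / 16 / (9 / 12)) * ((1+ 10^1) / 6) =-11 / 6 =-1.83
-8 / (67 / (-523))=4184 / 67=62.45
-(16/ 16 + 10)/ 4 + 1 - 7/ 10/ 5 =-189/ 100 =-1.89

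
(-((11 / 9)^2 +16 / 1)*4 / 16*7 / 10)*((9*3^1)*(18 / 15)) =-9919 / 100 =-99.19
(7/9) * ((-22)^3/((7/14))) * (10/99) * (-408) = 18430720/27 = 682619.26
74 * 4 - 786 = -490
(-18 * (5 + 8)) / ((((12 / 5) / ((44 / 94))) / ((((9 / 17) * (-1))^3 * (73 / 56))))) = 114150465 / 12931016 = 8.83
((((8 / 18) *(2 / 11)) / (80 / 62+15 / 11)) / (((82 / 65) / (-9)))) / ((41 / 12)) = -19344 / 304261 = -0.06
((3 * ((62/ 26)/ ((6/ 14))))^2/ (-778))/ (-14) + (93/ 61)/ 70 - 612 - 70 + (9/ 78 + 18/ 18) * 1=-382241193199/ 561428140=-680.84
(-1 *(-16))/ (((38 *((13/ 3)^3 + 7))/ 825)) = 89100/ 22667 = 3.93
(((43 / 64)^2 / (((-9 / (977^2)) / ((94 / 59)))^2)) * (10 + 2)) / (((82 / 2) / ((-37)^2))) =5094649724255094791089 / 986487552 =5164433868350.62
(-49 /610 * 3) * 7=-1029 /610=-1.69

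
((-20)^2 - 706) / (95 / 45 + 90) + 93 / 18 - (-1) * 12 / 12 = 14149 / 4974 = 2.84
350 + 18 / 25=8768 / 25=350.72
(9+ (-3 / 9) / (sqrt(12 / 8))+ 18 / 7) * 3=243 / 7- sqrt(6) / 3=33.90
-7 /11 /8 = -7 /88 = -0.08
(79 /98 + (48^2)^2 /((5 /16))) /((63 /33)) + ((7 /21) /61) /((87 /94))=485906603885911 /54609030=8897916.77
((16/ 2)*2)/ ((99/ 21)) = 112/ 33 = 3.39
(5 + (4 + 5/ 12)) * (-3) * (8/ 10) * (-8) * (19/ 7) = 17176/ 35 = 490.74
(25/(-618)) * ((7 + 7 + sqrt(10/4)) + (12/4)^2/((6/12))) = -400/309 - 25 * sqrt(10)/1236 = -1.36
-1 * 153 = -153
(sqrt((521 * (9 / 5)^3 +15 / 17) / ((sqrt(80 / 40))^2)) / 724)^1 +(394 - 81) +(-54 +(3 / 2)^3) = sqrt(274491690) / 307700 +2099 / 8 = 262.43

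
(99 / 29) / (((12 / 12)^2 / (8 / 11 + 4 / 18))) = 94 / 29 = 3.24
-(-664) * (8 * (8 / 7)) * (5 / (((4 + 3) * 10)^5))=1328 / 73530625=0.00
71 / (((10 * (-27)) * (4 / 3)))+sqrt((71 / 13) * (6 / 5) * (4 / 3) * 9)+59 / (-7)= -21737 / 2520+6 * sqrt(9230) / 65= 0.24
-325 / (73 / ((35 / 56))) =-1625 / 584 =-2.78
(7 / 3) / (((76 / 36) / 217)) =4557 / 19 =239.84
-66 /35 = -1.89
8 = 8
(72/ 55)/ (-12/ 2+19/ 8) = -576/ 1595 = -0.36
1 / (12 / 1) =1 / 12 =0.08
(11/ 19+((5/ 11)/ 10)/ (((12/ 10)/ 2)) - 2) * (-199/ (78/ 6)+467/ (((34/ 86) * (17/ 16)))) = -1475.04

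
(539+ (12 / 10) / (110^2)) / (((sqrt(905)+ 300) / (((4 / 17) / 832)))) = 48914259 / 95299575800 -16304753 * sqrt(905) / 9529957580000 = 0.00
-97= -97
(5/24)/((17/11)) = 55/408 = 0.13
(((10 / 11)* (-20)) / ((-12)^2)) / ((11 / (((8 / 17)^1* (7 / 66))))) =-0.00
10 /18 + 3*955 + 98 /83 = 2141452 /747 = 2866.74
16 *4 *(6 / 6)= 64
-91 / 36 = -2.53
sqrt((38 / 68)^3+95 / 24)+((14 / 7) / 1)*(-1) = -2+sqrt(3106614) / 867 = 0.03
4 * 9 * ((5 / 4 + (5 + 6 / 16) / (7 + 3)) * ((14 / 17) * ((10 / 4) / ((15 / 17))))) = 3003 / 20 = 150.15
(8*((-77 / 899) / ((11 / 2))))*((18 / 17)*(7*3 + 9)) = -60480 / 15283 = -3.96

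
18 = 18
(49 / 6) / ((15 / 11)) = 539 / 90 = 5.99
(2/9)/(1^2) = 2/9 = 0.22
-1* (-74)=74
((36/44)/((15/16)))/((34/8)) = 192/935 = 0.21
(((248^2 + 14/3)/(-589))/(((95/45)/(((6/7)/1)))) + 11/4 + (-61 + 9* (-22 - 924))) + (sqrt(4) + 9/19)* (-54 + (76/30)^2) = -8732.35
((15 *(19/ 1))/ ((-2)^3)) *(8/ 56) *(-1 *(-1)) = -285/ 56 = -5.09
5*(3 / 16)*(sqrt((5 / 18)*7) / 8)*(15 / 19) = 75*sqrt(70) / 4864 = 0.13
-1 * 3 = -3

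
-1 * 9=-9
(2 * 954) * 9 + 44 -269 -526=16421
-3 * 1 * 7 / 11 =-21 / 11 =-1.91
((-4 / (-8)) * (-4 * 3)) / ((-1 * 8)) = 3 / 4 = 0.75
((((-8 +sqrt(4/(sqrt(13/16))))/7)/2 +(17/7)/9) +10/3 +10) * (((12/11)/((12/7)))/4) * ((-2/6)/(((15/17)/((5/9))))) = -13957/32076 - 17 * 13^(3/4)/23166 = -0.44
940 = 940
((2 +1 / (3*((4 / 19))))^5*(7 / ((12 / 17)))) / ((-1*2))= -17494004717 / 5971968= -2929.35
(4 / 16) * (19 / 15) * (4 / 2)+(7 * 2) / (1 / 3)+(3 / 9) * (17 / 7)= 3041 / 70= 43.44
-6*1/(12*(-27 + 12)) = 1/30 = 0.03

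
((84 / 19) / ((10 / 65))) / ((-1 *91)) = -6 / 19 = -0.32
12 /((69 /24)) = 96 /23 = 4.17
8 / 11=0.73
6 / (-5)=-6 / 5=-1.20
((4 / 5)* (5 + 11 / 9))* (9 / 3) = 224 / 15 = 14.93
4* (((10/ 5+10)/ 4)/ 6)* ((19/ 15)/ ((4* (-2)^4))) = 19/ 480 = 0.04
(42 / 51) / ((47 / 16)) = 224 / 799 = 0.28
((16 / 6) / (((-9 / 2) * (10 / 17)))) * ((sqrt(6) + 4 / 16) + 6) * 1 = -8.76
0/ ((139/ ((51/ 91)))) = 0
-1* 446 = -446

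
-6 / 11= -0.55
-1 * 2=-2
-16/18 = -8/9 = -0.89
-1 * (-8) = 8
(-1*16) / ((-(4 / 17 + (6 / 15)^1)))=680 / 27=25.19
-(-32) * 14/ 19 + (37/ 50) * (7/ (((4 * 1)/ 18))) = 89089/ 1900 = 46.89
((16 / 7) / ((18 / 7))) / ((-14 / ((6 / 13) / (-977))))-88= -23471440 / 266721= -88.00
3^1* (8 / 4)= 6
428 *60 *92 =2362560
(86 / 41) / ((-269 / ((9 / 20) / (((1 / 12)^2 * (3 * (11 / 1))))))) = -9288 / 606595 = -0.02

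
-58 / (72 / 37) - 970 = -999.81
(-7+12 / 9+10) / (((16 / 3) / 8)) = 13 / 2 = 6.50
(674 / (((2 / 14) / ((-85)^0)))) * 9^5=278593182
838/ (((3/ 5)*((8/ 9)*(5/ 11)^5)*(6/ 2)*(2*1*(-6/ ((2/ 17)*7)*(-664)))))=472362583/ 169320000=2.79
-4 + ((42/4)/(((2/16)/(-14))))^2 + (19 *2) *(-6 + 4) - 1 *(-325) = 1383221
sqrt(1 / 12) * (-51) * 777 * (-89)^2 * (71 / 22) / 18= -16245898.96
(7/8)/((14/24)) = 1.50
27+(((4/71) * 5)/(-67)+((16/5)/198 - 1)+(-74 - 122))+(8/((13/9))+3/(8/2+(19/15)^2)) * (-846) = -15762153558344/2969295615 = -5308.38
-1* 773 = -773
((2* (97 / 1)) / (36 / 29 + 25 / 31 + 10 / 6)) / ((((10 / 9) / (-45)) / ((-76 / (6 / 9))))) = 1207848753 / 5009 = 241135.71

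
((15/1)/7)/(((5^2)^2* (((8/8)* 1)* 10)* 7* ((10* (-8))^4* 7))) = 3/17561600000000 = 0.00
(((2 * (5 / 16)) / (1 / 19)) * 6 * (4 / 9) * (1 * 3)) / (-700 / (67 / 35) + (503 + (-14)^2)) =6365 / 22333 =0.29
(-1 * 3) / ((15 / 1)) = -1 / 5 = -0.20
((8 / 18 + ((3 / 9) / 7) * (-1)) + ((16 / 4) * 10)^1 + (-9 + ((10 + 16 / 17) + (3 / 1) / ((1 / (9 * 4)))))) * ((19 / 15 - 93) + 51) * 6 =-196756664 / 5355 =-36742.61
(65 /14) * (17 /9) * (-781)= -863005 /126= -6849.25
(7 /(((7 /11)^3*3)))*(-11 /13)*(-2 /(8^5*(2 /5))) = 73205 /62619648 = 0.00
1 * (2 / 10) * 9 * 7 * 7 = 441 / 5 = 88.20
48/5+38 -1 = 46.60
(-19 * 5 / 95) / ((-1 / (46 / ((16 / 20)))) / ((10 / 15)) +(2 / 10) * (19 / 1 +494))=-0.01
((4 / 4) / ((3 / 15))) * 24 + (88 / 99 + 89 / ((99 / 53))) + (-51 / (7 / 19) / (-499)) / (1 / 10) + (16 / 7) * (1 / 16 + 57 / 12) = 63043892 / 345807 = 182.31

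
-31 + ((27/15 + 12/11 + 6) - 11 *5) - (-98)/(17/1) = -66707/935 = -71.34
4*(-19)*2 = -152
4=4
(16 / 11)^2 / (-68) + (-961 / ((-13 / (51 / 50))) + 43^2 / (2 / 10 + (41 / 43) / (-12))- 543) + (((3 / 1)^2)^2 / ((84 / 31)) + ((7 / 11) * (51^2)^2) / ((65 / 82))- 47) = 5445938.67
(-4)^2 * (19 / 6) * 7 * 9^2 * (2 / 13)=57456 / 13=4419.69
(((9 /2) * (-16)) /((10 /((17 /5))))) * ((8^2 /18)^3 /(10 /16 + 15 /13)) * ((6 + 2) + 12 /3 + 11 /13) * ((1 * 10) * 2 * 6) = -23815258112 /24975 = -953563.89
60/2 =30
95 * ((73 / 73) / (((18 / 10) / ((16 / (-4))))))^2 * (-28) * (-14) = 14896000 / 81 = 183901.23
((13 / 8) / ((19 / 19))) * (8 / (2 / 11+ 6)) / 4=143 / 272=0.53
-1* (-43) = 43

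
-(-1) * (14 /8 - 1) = 3 /4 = 0.75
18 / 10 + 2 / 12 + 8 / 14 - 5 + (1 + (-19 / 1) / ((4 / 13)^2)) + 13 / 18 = -1015193 / 5040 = -201.43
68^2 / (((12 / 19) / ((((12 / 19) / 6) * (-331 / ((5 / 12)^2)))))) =-36733056 / 25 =-1469322.24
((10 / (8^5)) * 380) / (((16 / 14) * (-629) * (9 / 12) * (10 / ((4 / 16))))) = -665 / 123666432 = -0.00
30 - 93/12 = 89/4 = 22.25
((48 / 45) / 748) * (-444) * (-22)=1184 / 85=13.93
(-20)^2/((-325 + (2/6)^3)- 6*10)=-5400/5197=-1.04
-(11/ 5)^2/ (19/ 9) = -1089/ 475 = -2.29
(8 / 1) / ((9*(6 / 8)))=32 / 27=1.19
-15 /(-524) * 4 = 15 /131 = 0.11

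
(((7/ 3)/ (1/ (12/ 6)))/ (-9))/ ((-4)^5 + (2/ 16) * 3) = 112/ 221103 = 0.00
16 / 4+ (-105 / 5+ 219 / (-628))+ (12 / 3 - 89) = -64275 / 628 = -102.35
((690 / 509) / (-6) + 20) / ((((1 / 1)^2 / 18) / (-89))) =-16124130 / 509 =-31678.06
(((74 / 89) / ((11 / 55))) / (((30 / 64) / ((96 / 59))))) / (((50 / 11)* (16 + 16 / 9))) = 117216 / 656375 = 0.18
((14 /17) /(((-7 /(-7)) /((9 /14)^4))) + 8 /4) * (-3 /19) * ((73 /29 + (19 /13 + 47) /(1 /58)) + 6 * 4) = -958.99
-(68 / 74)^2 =-1156 / 1369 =-0.84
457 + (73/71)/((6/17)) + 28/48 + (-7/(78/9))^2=5533325/11999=461.15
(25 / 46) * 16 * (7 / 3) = 1400 / 69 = 20.29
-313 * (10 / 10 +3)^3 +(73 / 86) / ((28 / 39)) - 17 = -48275145 / 2408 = -20047.82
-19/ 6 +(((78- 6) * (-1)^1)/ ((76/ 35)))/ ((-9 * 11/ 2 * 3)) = -3691/ 1254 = -2.94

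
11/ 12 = 0.92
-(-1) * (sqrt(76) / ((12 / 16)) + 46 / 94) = 23 / 47 + 8 * sqrt(19) / 3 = 12.11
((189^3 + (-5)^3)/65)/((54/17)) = 57384724/1755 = 32697.85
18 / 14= 9 / 7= 1.29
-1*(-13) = 13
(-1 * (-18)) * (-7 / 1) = -126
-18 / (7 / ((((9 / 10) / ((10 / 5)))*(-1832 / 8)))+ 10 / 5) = -18549 / 1991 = -9.32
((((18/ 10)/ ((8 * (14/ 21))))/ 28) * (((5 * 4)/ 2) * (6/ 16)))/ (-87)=-27/ 51968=-0.00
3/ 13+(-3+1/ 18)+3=67/ 234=0.29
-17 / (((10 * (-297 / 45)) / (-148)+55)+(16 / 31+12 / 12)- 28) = -38998 / 66439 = -0.59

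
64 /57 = 1.12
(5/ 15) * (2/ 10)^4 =1/ 1875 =0.00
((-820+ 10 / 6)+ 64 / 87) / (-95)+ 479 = 4030066 / 8265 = 487.61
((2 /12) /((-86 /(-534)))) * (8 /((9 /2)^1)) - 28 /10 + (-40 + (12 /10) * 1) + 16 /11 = -38.31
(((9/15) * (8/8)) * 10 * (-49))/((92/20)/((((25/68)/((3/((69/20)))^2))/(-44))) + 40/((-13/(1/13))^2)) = 160941235/227877932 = 0.71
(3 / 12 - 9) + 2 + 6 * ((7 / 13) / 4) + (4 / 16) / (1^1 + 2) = -457 / 78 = -5.86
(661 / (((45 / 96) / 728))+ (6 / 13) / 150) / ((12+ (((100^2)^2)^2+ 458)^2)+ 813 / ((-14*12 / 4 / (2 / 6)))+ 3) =14012777002 / 1365000000000125034000000002863395275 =0.00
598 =598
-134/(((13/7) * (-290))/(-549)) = -257481/1885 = -136.59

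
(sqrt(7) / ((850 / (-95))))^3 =-48013 * sqrt(7) / 4913000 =-0.03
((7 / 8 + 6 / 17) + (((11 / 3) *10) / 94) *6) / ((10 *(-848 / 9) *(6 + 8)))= -205281 / 758858240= -0.00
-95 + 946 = 851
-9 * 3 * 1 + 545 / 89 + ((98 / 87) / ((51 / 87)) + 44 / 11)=-67880 / 4539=-14.95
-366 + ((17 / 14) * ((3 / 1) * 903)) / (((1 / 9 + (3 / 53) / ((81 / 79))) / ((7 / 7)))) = 543549 / 28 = 19412.46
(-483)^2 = 233289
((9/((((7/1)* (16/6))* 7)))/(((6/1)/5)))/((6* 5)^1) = 3/1568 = 0.00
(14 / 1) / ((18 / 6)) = 14 / 3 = 4.67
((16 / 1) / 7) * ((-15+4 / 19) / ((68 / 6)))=-6744 / 2261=-2.98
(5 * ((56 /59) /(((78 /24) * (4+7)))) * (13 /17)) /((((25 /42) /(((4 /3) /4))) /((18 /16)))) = 3528 /55165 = 0.06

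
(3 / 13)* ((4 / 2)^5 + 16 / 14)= 696 / 91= 7.65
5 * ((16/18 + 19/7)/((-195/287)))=-9307/351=-26.52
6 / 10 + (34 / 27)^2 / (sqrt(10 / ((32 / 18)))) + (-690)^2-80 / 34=2312 *sqrt(10) / 10935 + 40468351 / 85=476098.92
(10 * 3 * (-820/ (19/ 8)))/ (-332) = 49200/ 1577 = 31.20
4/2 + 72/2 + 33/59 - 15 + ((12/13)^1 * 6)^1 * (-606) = -2556218/767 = -3332.75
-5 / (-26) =5 / 26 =0.19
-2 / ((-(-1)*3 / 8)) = -16 / 3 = -5.33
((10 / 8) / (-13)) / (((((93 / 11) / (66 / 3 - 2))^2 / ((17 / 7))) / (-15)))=5142500 / 262353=19.60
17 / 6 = 2.83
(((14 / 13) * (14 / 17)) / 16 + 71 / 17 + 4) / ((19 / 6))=1149 / 442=2.60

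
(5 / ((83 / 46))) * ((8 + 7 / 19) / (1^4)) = 36570 / 1577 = 23.19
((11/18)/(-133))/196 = -11/469224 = -0.00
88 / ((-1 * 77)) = -8 / 7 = -1.14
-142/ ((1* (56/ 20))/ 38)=-13490/ 7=-1927.14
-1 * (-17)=17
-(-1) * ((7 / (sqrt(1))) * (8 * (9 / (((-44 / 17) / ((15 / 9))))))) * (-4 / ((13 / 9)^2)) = 1156680 / 1859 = 622.21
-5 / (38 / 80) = -200 / 19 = -10.53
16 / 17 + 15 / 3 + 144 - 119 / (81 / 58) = 64.73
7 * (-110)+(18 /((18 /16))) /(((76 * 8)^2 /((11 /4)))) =-71160309 /92416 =-770.00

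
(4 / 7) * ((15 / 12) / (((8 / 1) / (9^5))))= 295245 / 56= 5272.23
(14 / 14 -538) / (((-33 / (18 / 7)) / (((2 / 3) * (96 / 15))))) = 68736 / 385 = 178.54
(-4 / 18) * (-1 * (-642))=-428 / 3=-142.67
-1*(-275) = 275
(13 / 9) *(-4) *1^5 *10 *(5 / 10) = -28.89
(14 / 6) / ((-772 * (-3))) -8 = -55577 / 6948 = -8.00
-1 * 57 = -57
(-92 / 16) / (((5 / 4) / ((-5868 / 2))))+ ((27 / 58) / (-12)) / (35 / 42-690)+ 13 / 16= 25896291899 / 1918640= 13497.21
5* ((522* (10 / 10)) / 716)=3.65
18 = 18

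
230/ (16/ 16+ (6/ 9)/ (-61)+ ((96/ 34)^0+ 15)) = 42090/ 3109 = 13.54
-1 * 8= -8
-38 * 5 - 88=-278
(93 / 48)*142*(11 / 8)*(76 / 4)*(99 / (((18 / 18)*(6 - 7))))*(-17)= 774195147 / 64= 12096799.17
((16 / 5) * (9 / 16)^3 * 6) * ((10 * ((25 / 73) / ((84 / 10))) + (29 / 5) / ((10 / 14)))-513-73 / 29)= -1732.48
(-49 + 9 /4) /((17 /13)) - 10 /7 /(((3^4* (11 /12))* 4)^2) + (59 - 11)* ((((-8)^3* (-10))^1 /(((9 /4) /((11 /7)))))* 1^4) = 171606.15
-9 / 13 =-0.69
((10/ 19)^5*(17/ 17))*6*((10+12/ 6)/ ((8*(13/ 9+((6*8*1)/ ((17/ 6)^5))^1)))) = 11500841700000/ 54021975467927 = 0.21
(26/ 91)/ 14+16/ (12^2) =58/ 441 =0.13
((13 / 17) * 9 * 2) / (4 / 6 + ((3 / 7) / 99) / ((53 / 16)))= 477477 / 23171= 20.61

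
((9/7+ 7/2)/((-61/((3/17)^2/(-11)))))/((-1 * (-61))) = 603/165606826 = 0.00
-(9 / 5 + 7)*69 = -3036 / 5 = -607.20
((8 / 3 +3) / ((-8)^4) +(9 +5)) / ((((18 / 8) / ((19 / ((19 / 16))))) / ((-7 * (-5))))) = 3484.79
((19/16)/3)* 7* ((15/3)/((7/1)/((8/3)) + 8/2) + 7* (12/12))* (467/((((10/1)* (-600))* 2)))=-8509207/10176000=-0.84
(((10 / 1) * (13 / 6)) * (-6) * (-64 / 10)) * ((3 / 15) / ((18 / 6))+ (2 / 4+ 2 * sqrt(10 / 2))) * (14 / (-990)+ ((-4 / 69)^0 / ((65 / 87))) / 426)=-643264 * sqrt(5) / 35145 - 2733872 / 527175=-46.11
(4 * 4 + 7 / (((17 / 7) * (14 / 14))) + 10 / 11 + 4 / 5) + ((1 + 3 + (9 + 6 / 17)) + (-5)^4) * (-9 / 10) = -517921 / 935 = -553.93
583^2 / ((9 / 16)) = 5438224 / 9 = 604247.11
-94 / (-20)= 47 / 10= 4.70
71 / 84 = 0.85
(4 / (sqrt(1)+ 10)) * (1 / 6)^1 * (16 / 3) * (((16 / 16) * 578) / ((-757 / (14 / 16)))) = -16184 / 74943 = -0.22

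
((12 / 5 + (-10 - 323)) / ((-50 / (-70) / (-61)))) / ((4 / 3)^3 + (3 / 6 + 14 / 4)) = 19057437 / 4300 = 4431.96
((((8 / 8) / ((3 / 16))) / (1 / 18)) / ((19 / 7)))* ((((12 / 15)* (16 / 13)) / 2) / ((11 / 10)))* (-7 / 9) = -12.31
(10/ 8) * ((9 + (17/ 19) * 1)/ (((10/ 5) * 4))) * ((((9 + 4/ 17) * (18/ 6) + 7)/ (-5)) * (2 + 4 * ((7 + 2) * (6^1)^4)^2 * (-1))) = 3772635872215/ 646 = 5839993610.24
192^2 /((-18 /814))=-1667072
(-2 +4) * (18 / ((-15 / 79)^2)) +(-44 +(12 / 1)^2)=27464 / 25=1098.56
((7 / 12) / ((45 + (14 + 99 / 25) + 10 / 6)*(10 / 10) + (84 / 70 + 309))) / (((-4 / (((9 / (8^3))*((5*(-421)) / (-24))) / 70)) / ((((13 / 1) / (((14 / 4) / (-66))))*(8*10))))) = 67728375 / 403013632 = 0.17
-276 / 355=-0.78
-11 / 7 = -1.57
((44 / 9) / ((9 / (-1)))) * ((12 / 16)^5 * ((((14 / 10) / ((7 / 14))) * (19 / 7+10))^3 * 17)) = -98871.90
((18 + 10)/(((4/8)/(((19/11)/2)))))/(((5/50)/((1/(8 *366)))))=665/4026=0.17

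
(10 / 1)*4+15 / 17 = 695 / 17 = 40.88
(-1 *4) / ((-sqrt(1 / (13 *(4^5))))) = 461.51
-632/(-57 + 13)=158/11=14.36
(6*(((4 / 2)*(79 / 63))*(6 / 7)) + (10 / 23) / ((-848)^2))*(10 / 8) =16.12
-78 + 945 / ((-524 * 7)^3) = -549901043463 / 7050013376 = -78.00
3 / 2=1.50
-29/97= -0.30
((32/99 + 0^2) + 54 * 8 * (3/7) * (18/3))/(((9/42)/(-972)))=-5040314.18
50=50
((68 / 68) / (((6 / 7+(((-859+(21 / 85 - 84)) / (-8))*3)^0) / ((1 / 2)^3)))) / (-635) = -7 / 66040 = -0.00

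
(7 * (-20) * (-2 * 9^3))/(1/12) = 2449440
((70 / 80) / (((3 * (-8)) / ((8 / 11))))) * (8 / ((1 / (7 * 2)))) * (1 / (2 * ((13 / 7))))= -343 / 429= -0.80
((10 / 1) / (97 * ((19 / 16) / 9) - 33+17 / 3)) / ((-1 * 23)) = 1440 / 48139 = 0.03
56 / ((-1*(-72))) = 7 / 9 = 0.78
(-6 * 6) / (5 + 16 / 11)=-396 / 71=-5.58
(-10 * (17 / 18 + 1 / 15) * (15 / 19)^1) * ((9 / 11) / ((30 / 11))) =-91 / 38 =-2.39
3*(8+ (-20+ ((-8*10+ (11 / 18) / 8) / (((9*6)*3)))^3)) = -153864383547853 / 4231664861184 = -36.36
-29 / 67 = -0.43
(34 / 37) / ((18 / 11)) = 187 / 333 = 0.56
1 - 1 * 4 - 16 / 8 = -5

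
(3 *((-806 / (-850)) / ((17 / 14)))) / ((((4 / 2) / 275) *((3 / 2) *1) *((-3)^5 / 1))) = -62062 / 70227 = -0.88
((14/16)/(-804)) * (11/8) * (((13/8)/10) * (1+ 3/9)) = -1001/3087360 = -0.00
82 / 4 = 41 / 2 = 20.50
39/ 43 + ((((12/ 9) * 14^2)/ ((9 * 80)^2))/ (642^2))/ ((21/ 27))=173603477101/ 191408961600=0.91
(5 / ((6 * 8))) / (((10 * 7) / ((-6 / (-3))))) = 1 / 336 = 0.00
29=29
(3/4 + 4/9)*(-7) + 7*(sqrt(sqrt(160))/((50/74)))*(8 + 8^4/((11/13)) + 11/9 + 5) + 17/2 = 178885.36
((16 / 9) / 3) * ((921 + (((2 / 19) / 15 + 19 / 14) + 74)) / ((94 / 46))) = 731490712 / 2531655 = 288.94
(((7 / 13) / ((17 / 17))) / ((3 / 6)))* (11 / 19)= 154 / 247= 0.62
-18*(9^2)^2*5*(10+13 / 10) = -6672537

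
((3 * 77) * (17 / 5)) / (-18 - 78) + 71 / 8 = 111 / 160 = 0.69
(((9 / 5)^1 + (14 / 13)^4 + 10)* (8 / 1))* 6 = 90104592 / 142805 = 630.96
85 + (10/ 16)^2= 5465/ 64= 85.39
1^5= 1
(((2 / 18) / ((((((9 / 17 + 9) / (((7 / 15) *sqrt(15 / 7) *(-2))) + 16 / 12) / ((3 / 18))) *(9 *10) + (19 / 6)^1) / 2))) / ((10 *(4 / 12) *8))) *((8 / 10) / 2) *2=-892296 *sqrt(105) / 4975172214085 - 8777797 / 24875861070425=-0.00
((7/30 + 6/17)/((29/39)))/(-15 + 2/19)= -73853/1395190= -0.05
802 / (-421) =-802 / 421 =-1.90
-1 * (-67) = 67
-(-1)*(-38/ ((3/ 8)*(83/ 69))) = -6992/ 83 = -84.24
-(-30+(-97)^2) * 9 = -84411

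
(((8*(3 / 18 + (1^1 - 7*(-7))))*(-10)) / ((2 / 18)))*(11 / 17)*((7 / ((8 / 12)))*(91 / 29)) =-379639260 / 493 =-770059.35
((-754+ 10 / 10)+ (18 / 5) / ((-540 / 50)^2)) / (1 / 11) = -1341791 / 162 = -8282.66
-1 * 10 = -10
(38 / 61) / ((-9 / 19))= -722 / 549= -1.32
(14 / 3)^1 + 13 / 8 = 151 / 24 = 6.29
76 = 76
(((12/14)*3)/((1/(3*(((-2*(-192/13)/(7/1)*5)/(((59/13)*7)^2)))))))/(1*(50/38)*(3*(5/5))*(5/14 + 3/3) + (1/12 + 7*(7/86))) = 695485440/25920176947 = 0.03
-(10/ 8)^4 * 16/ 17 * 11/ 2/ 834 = -6875/ 453696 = -0.02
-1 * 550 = -550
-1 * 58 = -58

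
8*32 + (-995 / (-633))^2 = 103566409 / 400689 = 258.47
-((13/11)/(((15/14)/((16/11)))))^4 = -71906058305536/10851918350625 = -6.63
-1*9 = -9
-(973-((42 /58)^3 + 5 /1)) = -23599291 /24389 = -967.62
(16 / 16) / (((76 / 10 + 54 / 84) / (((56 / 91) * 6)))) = 3360 / 7501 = 0.45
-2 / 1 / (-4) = 1 / 2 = 0.50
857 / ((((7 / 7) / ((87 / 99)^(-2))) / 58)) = 64363.66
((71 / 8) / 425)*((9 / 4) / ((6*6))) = 71 / 54400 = 0.00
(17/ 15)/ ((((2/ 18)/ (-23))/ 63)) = -14779.80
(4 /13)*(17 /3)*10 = 680 /39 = 17.44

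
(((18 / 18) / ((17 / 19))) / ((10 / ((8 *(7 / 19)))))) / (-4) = -7 / 85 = -0.08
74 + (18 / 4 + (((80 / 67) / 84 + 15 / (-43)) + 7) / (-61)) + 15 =689328383 / 7381122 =93.39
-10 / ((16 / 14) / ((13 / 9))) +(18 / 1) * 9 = 5377 / 36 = 149.36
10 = 10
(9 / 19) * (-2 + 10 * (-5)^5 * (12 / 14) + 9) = -1687059 / 133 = -12684.65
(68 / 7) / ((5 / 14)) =136 / 5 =27.20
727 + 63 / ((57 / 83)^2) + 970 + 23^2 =2359.58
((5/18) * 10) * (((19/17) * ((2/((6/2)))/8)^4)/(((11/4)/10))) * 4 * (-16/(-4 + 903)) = -4750/122554377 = -0.00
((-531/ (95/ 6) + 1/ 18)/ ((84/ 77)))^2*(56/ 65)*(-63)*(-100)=19434704727361/ 3801330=5112606.57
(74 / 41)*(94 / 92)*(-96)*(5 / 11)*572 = -43405440 / 943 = -46029.10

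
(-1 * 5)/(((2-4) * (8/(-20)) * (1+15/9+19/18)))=-225/134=-1.68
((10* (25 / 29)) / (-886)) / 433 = -125 / 5562751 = -0.00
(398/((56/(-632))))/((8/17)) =-267257/28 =-9544.89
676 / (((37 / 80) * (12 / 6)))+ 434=43098 / 37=1164.81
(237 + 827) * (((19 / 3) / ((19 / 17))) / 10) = 602.93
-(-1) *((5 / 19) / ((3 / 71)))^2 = 126025 / 3249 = 38.79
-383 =-383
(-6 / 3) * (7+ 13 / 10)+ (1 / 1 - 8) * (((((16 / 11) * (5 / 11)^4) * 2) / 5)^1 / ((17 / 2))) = -227522961 / 13689335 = -16.62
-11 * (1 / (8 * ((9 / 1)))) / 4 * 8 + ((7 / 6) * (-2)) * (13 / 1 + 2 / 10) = -5599 / 180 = -31.11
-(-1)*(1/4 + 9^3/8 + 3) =755/8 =94.38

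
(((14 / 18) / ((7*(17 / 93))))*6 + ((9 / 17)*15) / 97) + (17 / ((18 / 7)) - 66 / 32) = 1965551 / 237456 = 8.28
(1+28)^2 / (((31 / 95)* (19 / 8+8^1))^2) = 485761600 / 6620329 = 73.37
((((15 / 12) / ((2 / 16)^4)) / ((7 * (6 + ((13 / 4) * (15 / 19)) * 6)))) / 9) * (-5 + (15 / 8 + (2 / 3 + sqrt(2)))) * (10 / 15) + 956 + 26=389120 * sqrt(2) / 153657 + 449803762 / 460971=979.36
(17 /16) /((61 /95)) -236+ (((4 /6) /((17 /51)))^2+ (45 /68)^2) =-16212147 /70516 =-229.91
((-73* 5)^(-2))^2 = 1/ 17748900625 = 0.00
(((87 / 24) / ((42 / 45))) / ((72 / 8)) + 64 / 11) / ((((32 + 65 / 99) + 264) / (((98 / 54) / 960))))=161693 / 4059970560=0.00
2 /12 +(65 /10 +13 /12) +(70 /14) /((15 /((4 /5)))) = 481 /60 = 8.02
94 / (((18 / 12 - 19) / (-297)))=55836 / 35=1595.31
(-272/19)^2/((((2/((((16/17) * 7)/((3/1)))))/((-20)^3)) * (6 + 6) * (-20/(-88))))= -2144665600/3249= -660100.22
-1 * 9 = -9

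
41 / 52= 0.79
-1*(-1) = 1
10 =10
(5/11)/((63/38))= 190/693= 0.27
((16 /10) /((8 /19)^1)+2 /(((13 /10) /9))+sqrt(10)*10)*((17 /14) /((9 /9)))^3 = 5635211 /178360+24565*sqrt(10) /1372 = 88.21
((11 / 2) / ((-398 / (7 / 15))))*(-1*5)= 77 / 2388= 0.03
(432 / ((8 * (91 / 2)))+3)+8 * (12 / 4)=2565 / 91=28.19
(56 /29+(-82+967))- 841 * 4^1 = -71835 /29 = -2477.07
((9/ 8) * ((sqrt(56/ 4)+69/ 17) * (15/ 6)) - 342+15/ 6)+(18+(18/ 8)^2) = -41483/ 136+45 * sqrt(14)/ 16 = -294.50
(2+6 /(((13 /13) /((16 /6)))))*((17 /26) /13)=153 /169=0.91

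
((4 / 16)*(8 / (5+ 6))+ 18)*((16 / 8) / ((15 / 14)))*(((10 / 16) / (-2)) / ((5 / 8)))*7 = -3920 / 33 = -118.79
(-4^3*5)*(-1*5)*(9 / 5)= 2880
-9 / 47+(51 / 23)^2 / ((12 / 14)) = 275721 / 49726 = 5.54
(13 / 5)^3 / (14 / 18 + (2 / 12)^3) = 2808 / 125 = 22.46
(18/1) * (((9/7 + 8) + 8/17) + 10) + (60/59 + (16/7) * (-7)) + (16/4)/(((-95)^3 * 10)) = 10252344482208/30098149375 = 340.63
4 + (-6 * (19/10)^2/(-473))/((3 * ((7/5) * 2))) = 265241/66220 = 4.01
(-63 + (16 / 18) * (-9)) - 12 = -83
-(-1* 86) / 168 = 43 / 84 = 0.51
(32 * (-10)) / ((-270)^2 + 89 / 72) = -23040 / 5248889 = -0.00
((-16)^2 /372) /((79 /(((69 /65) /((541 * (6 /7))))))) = 5152 /258357255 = 0.00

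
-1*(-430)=430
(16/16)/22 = 1/22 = 0.05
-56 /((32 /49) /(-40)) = 3430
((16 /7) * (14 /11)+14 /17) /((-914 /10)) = -3490 /85459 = -0.04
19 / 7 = 2.71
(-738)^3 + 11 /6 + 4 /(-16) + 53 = -4823366609 /12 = -401947217.42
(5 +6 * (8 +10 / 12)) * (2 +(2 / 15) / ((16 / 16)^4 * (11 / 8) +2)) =47908 / 405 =118.29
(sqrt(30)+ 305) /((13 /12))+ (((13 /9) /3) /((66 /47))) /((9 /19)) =12* sqrt(30) /13+ 58849997 /208494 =287.32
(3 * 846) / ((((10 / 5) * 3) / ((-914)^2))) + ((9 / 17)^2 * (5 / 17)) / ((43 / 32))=74653122680532 / 211259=353372508.06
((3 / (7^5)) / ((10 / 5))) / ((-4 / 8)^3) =-0.00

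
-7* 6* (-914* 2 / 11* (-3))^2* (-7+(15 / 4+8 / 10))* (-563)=-8711414252856 / 605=-14399031822.90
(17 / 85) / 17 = 1 / 85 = 0.01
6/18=1/3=0.33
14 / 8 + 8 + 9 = 75 / 4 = 18.75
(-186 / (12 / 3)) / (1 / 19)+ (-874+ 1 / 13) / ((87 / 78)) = -96687 / 58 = -1667.02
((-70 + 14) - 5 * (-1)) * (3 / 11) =-13.91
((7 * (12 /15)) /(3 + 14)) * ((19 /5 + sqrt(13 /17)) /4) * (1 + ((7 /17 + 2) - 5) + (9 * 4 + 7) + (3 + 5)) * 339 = 398664 * sqrt(221) /4913 + 7574616 /1445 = 6448.25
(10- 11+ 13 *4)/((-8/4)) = -51/2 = -25.50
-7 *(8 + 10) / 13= -126 / 13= -9.69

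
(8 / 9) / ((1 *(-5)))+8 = 352 / 45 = 7.82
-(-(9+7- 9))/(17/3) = 21/17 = 1.24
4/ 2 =2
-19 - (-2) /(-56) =-533 /28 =-19.04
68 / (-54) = -34 / 27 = -1.26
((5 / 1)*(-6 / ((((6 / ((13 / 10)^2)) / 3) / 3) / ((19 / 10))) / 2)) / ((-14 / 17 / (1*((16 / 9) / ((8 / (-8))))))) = -54587 / 350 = -155.96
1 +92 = 93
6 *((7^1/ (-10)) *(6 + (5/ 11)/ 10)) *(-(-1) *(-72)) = 100548/ 55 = 1828.15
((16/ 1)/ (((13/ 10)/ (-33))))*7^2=-258720/ 13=-19901.54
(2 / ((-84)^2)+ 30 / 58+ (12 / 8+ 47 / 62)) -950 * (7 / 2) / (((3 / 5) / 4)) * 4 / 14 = -6330.56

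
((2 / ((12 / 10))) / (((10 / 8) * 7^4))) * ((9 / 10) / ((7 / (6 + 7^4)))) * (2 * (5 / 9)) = 9628 / 50421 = 0.19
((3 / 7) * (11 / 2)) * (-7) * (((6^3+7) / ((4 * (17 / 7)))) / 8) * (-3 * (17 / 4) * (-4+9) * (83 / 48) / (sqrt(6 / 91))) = 7125965 * sqrt(546) / 8192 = 20325.91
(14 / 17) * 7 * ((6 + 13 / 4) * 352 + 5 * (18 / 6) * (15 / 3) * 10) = 23093.41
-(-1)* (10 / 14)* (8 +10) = 12.86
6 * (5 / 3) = 10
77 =77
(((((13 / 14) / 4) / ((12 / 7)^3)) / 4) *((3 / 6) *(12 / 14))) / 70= 13 / 184320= 0.00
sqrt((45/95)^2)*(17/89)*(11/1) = 1683/1691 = 1.00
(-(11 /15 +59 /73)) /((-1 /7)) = 11816 /1095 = 10.79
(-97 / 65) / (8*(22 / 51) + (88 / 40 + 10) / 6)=-0.27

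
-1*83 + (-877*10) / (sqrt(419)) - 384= -467 - 8770*sqrt(419) / 419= -895.44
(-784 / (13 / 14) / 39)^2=120472576 / 257049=468.68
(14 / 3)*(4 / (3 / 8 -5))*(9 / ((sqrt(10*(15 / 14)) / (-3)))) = 1344*sqrt(21) / 185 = 33.29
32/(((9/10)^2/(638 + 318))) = 3059200/81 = 37767.90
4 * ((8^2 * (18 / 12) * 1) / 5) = 384 / 5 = 76.80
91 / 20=4.55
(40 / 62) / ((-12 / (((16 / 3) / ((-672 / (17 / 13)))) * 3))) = 85 / 50778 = 0.00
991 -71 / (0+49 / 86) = 42453 / 49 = 866.39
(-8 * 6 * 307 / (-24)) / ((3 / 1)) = 614 / 3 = 204.67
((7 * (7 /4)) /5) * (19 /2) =931 /40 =23.28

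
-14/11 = -1.27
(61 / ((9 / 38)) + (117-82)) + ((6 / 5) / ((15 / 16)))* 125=4073 / 9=452.56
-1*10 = -10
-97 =-97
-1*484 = -484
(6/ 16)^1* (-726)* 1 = -272.25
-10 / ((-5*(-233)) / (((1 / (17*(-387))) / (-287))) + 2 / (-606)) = -1515 / 333257814067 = -0.00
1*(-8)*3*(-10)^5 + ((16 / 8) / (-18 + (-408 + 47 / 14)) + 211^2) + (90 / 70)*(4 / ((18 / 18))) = 101249828115 / 41419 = 2444526.14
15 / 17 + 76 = 1307 / 17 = 76.88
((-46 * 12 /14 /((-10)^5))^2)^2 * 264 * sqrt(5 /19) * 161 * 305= 1049465035179 * sqrt(95) /63642578125000000000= 0.00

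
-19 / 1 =-19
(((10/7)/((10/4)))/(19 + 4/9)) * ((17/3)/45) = 68/18375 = 0.00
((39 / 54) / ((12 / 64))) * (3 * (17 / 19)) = 1768 / 171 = 10.34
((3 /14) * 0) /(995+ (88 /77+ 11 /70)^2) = 0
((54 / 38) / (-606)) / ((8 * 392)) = -9 / 12035968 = -0.00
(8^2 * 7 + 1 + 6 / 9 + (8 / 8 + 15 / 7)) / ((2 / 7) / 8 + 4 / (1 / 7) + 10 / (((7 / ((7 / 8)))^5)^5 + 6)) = 102639960881388471627525476 / 6354956038376008273289115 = 16.15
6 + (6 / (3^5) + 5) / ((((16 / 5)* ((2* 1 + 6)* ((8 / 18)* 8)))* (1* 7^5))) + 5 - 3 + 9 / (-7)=6.71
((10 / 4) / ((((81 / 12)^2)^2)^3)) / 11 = 41943040 / 1651040988266990331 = 0.00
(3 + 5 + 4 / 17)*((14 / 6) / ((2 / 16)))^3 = 53564.79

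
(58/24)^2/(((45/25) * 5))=841/1296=0.65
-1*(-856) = 856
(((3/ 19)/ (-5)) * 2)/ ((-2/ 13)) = 39/ 95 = 0.41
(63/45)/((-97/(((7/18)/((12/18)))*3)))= -49/1940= -0.03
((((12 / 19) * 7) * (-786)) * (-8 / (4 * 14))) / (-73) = -6.80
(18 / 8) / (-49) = -9 / 196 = -0.05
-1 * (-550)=550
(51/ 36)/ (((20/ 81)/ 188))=21573/ 20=1078.65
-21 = -21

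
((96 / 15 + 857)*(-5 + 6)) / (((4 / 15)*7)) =12951 / 28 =462.54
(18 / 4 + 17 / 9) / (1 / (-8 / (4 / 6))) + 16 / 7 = -74.38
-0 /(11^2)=0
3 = 3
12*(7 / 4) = 21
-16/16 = -1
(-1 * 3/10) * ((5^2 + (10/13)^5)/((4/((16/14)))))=-5629395/2599051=-2.17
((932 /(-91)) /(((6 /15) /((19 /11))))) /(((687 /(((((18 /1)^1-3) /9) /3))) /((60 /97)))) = -4427000 /200116917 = -0.02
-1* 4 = -4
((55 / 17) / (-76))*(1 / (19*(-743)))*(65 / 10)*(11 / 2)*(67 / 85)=105391 / 1240263152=0.00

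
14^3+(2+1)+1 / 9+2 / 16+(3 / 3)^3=197873 / 72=2748.24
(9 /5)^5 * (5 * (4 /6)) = 39366 /625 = 62.99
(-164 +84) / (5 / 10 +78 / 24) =-64 / 3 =-21.33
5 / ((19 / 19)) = 5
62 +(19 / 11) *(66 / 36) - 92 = -161 / 6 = -26.83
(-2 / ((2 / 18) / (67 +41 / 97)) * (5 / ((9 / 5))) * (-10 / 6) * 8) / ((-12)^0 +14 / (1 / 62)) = 4360000 / 84293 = 51.72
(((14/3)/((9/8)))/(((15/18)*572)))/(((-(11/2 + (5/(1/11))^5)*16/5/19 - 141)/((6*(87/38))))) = -1624/1151516578069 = -0.00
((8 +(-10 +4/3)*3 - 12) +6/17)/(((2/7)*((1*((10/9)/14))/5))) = -111132/17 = -6537.18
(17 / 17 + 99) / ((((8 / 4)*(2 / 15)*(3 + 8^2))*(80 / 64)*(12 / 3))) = 75 / 67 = 1.12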